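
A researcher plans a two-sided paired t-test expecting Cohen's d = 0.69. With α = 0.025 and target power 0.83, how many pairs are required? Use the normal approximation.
n = 22 pairs

Sample size formula (paired t-test, normal approximation):
n = ((z_{α/2} + z_β) / d)²

z_{α/2} = 2.241 (for α = 0.025, two-sided)
z_β = 0.954 (for power = 0.83)
d = 0.69

n = ((2.241 + 0.954) / 0.69)²
n = (4.630)²
n ≈ 21.44
Round up to the next whole number: n = 22 pairs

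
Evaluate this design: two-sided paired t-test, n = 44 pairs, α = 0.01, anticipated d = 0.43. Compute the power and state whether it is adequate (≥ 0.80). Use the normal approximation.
Power ≈ 0.61; the study is underpowered (power < 0.80)

Power calculation (paired t-test, normal approximation):
z_β = d · √n - z_{α/2}
z_β = 0.43 · √44 - 2.576
z_β = 0.43 · 6.633 - 2.576
z_β = 0.276

Power = Φ(z_β) = Φ(0.276) ≈ 0.609

Effect size d = 0.43 is small by Cohen's convention (0.2/0.5/0.8).

Threshold: power ≥ 0.80 is conventionally adequate.
Power ≈ 0.61 → the study is underpowered (power < 0.80).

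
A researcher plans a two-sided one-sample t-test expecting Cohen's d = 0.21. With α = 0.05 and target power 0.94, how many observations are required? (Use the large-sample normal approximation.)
n = 281

Sample size formula (one-sample t-test, normal approximation):
n = ((z_{α/2} + z_β) / d)²

z_{α/2} = 1.960 (for α = 0.05, two-sided)
z_β = 1.555 (for power = 0.94)
d = 0.21

n = ((1.960 + 1.555) / 0.21)²
n = (16.738)²
n ≈ 280.16
Round up to the next whole number: n = 281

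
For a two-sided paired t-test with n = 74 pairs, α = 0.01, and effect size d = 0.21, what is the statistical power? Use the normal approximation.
Power ≈ 0.22

Power calculation (paired t-test, normal approximation):
z_β = d · √n - z_{α/2}
z_β = 0.21 · √74 - 2.576
z_β = 0.21 · 8.602 - 2.576
z_β = -0.769

Power = Φ(z_β) = Φ(-0.769) ≈ 0.221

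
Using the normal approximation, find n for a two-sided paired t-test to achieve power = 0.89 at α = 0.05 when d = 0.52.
n = 38 pairs

Sample size formula (paired t-test, normal approximation):
n = ((z_{α/2} + z_β) / d)²

z_{α/2} = 1.960 (for α = 0.05, two-sided)
z_β = 1.227 (for power = 0.89)
d = 0.52

n = ((1.960 + 1.227) / 0.52)²
n = (6.129)²
n ≈ 37.56
Round up to the next whole number: n = 38 pairs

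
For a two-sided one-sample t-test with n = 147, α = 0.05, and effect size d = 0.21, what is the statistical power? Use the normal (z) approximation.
Power ≈ 0.72

Power calculation (one-sample t-test, normal approximation):
z_β = d · √n - z_{α/2}
z_β = 0.21 · √147 - 1.960
z_β = 0.21 · 12.124 - 1.960
z_β = 0.586

Power = Φ(z_β) = Φ(0.586) ≈ 0.721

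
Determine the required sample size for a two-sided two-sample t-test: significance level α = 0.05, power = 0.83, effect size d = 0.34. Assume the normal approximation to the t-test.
n = 147 per group

Sample size formula (two-sample t-test, normal approximation):
n = 2 · ((z_{α/2} + z_β) / d)²

z_{α/2} = 1.960 (for α = 0.05, two-sided)
z_β = 0.954 (for power = 0.83)
d = 0.34

n = 2 · ((1.960 + 0.954) / 0.34)²
n = 2 · (8.571)²
n ≈ 146.92
Round up to the next whole number: n = 147 per group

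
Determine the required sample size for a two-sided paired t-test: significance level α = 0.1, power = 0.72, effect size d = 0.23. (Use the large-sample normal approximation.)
n = 94 pairs

Sample size formula (paired t-test, normal approximation):
n = ((z_{α/2} + z_β) / d)²

z_{α/2} = 1.645 (for α = 0.1, two-sided)
z_β = 0.583 (for power = 0.72)
d = 0.23

n = ((1.645 + 0.583) / 0.23)²
n = (9.687)²
n ≈ 93.84
Round up to the next whole number: n = 94 pairs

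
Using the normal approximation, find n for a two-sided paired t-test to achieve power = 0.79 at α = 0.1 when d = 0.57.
n = 19 pairs

Sample size formula (paired t-test, normal approximation):
n = ((z_{α/2} + z_β) / d)²

z_{α/2} = 1.645 (for α = 0.1, two-sided)
z_β = 0.806 (for power = 0.79)
d = 0.57

n = ((1.645 + 0.806) / 0.57)²
n = (4.300)²
n ≈ 18.49
Round up to the next whole number: n = 19 pairs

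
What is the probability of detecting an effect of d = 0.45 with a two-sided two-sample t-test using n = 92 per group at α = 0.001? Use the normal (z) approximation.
Power ≈ 0.41

Power calculation (two-sample t-test, normal approximation):
z_β = d · √(n/2) - z_{α/2}
z_β = 0.45 · √(92/2) - 3.291
z_β = 0.45 · 6.782 - 3.291
z_β = -0.238

Power = Φ(z_β) = Φ(-0.238) ≈ 0.406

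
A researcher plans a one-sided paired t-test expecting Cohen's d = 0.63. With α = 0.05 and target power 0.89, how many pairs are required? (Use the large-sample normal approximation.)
n = 21 pairs

Sample size formula (paired t-test, normal approximation):
n = ((z_α + z_β) / d)²

z_α = 1.645 (for α = 0.05, one-sided)
z_β = 1.227 (for power = 0.89)
d = 0.63

n = ((1.645 + 1.227) / 0.63)²
n = (4.559)²
n ≈ 20.78
Round up to the next whole number: n = 21 pairs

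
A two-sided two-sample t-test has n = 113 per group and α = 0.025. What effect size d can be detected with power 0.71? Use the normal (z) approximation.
d ≈ 0.37

Minimum detectable effect (two-sample t-test, normal approximation):
d = (z_{α/2} + z_β) / √(n/2)
d = (2.241 + 0.553) / √(113/2)
d = 2.795 / 7.517
d ≈ 0.37

By Cohen's convention (0.2 small / 0.5 medium / 0.8 large): small effect.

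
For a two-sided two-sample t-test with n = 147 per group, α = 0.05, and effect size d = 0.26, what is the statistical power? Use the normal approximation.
Power ≈ 0.61

Power calculation (two-sample t-test, normal approximation):
z_β = d · √(n/2) - z_{α/2}
z_β = 0.26 · √(147/2) - 1.960
z_β = 0.26 · 8.573 - 1.960
z_β = 0.269

Power = Φ(z_β) = Φ(0.269) ≈ 0.606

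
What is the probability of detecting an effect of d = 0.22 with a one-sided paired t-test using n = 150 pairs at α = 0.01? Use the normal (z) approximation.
Power ≈ 0.64

Power calculation (paired t-test, normal approximation):
z_β = d · √n - z_α
z_β = 0.22 · √150 - 2.326
z_β = 0.22 · 12.247 - 2.326
z_β = 0.368

Power = Φ(z_β) = Φ(0.368) ≈ 0.644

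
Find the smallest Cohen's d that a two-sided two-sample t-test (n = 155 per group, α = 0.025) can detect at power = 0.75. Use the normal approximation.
d ≈ 0.33

Minimum detectable effect (two-sample t-test, normal approximation):
d = (z_{α/2} + z_β) / √(n/2)
d = (2.241 + 0.674) / √(155/2)
d = 2.916 / 8.803
d ≈ 0.33

By Cohen's convention (0.2 small / 0.5 medium / 0.8 large): small effect.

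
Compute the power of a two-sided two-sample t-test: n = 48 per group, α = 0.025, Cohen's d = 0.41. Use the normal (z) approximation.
Power ≈ 0.41

Power calculation (two-sample t-test, normal approximation):
z_β = d · √(n/2) - z_{α/2}
z_β = 0.41 · √(48/2) - 2.241
z_β = 0.41 · 4.899 - 2.241
z_β = -0.233

Power = Φ(z_β) = Φ(-0.233) ≈ 0.408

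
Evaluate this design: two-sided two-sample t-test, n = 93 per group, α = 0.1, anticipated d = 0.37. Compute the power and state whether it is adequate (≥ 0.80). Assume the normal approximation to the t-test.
Power ≈ 0.81; the study is adequately powered (power ≥ 0.80)

Power calculation (two-sample t-test, normal approximation):
z_β = d · √(n/2) - z_{α/2}
z_β = 0.37 · √(93/2) - 1.645
z_β = 0.37 · 6.819 - 1.645
z_β = 0.878

Power = Φ(z_β) = Φ(0.878) ≈ 0.810

Effect size d = 0.37 is small by Cohen's convention (0.2/0.5/0.8).

Threshold: power ≥ 0.80 is conventionally adequate.
Power ≈ 0.81 → the study is adequately powered (power ≥ 0.80).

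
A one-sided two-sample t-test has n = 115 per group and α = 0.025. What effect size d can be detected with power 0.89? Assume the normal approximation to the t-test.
d ≈ 0.42

Minimum detectable effect (two-sample t-test, normal approximation):
d = (z_α + z_β) / √(n/2)
d = (1.960 + 1.227) / √(115/2)
d = 3.186 / 7.583
d ≈ 0.42

By Cohen's convention (0.2 small / 0.5 medium / 0.8 large): small effect.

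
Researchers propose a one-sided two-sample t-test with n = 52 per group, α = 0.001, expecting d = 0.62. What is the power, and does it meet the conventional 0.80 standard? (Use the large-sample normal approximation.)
Power ≈ 0.53; the study is underpowered (power < 0.80)

Power calculation (two-sample t-test, normal approximation):
z_β = d · √(n/2) - z_α
z_β = 0.62 · √(52/2) - 3.090
z_β = 0.62 · 5.099 - 3.090
z_β = 0.071

Power = Φ(z_β) = Φ(0.071) ≈ 0.528

Effect size d = 0.62 is medium by Cohen's convention (0.2/0.5/0.8).

Threshold: power ≥ 0.80 is conventionally adequate.
Power ≈ 0.53 → the study is underpowered (power < 0.80).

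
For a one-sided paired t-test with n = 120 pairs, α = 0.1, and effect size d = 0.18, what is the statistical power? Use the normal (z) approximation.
Power ≈ 0.75

Power calculation (paired t-test, normal approximation):
z_β = d · √n - z_α
z_β = 0.18 · √120 - 1.282
z_β = 0.18 · 10.954 - 1.282
z_β = 0.690

Power = Φ(z_β) = Φ(0.690) ≈ 0.755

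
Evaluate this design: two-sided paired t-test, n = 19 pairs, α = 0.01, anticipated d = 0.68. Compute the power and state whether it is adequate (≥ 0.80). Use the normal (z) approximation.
Power ≈ 0.65; the study is underpowered (power < 0.80)

Power calculation (paired t-test, normal approximation):
z_β = d · √n - z_{α/2}
z_β = 0.68 · √19 - 2.576
z_β = 0.68 · 4.359 - 2.576
z_β = 0.388

Power = Φ(z_β) = Φ(0.388) ≈ 0.651

Effect size d = 0.68 is medium by Cohen's convention (0.2/0.5/0.8).

Threshold: power ≥ 0.80 is conventionally adequate.
Power ≈ 0.65 → the study is underpowered (power < 0.80).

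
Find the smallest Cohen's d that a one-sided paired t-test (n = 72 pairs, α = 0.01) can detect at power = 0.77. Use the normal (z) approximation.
d ≈ 0.36

Minimum detectable effect (paired t-test, normal approximation):
d = (z_α + z_β) / √n
d = (2.326 + 0.739) / √72
d = 3.065 / 8.485
d ≈ 0.36

By Cohen's convention (0.2 small / 0.5 medium / 0.8 large): small effect.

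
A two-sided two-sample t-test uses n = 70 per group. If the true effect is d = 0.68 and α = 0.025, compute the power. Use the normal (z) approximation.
Power ≈ 0.96

Power calculation (two-sample t-test, normal approximation):
z_β = d · √(n/2) - z_{α/2}
z_β = 0.68 · √(70/2) - 2.241
z_β = 0.68 · 5.916 - 2.241
z_β = 1.782

Power = Φ(z_β) = Φ(1.782) ≈ 0.963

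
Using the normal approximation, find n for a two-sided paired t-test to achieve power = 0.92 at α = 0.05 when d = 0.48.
n = 50 pairs

Sample size formula (paired t-test, normal approximation):
n = ((z_{α/2} + z_β) / d)²

z_{α/2} = 1.960 (for α = 0.05, two-sided)
z_β = 1.405 (for power = 0.92)
d = 0.48

n = ((1.960 + 1.405) / 0.48)²
n = (7.010)²
n ≈ 49.14
Round up to the next whole number: n = 50 pairs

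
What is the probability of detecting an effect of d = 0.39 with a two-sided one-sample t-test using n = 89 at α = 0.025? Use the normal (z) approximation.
Power ≈ 0.92

Power calculation (one-sample t-test, normal approximation):
z_β = d · √n - z_{α/2}
z_β = 0.39 · √89 - 2.241
z_β = 0.39 · 9.434 - 2.241
z_β = 1.438

Power = Φ(z_β) = Φ(1.438) ≈ 0.925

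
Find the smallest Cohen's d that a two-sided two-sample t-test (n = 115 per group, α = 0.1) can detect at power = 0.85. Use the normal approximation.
d ≈ 0.35

Minimum detectable effect (two-sample t-test, normal approximation):
d = (z_{α/2} + z_β) / √(n/2)
d = (1.645 + 1.036) / √(115/2)
d = 2.681 / 7.583
d ≈ 0.35

By Cohen's convention (0.2 small / 0.5 medium / 0.8 large): small effect.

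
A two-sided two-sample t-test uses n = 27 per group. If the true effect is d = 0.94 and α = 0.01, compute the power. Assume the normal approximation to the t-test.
Power ≈ 0.81

Power calculation (two-sample t-test, normal approximation):
z_β = d · √(n/2) - z_{α/2}
z_β = 0.94 · √(27/2) - 2.576
z_β = 0.94 · 3.674 - 2.576
z_β = 0.878

Power = Φ(z_β) = Φ(0.878) ≈ 0.810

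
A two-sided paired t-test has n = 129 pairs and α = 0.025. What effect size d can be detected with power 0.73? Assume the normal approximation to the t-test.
d ≈ 0.25

Minimum detectable effect (paired t-test, normal approximation):
d = (z_{α/2} + z_β) / √n
d = (2.241 + 0.613) / √129
d = 2.854 / 11.358
d ≈ 0.25

By Cohen's convention (0.2 small / 0.5 medium / 0.8 large): small effect.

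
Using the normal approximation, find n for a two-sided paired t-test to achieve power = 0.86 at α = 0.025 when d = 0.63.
n = 28 pairs

Sample size formula (paired t-test, normal approximation):
n = ((z_{α/2} + z_β) / d)²

z_{α/2} = 2.241 (for α = 0.025, two-sided)
z_β = 1.080 (for power = 0.86)
d = 0.63

n = ((2.241 + 1.080) / 0.63)²
n = (5.271)²
n ≈ 27.78
Round up to the next whole number: n = 28 pairs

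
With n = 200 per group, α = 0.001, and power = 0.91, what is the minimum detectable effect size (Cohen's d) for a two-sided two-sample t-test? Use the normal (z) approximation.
d ≈ 0.46

Minimum detectable effect (two-sample t-test, normal approximation):
d = (z_{α/2} + z_β) / √(n/2)
d = (3.291 + 1.341) / √(200/2)
d = 4.631 / 10.000
d ≈ 0.46

By Cohen's convention (0.2 small / 0.5 medium / 0.8 large): small effect.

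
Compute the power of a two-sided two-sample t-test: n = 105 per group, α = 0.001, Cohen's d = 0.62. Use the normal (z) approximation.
Power ≈ 0.89

Power calculation (two-sample t-test, normal approximation):
z_β = d · √(n/2) - z_{α/2}
z_β = 0.62 · √(105/2) - 3.291
z_β = 0.62 · 7.246 - 3.291
z_β = 1.202

Power = Φ(z_β) = Φ(1.202) ≈ 0.885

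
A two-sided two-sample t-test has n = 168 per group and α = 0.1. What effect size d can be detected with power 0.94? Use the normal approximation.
d ≈ 0.35

Minimum detectable effect (two-sample t-test, normal approximation):
d = (z_{α/2} + z_β) / √(n/2)
d = (1.645 + 1.555) / √(168/2)
d = 3.200 / 9.165
d ≈ 0.35

By Cohen's convention (0.2 small / 0.5 medium / 0.8 large): small effect.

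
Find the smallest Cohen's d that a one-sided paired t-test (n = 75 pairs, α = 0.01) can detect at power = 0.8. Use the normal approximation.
d ≈ 0.37

Minimum detectable effect (paired t-test, normal approximation):
d = (z_α + z_β) / √n
d = (2.326 + 0.842) / √75
d = 3.168 / 8.660
d ≈ 0.37

By Cohen's convention (0.2 small / 0.5 medium / 0.8 large): small effect.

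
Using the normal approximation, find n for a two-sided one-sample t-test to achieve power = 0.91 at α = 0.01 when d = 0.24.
n = 267

Sample size formula (one-sample t-test, normal approximation):
n = ((z_{α/2} + z_β) / d)²

z_{α/2} = 2.576 (for α = 0.01, two-sided)
z_β = 1.341 (for power = 0.91)
d = 0.24

n = ((2.576 + 1.341) / 0.24)²
n = (16.321)²
n ≈ 266.38
Round up to the next whole number: n = 267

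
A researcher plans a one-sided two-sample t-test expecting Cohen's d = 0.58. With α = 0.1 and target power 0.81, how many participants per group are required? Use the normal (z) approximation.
n = 28 per group

Sample size formula (two-sample t-test, normal approximation):
n = 2 · ((z_α + z_β) / d)²

z_α = 1.282 (for α = 0.1, one-sided)
z_β = 0.878 (for power = 0.81)
d = 0.58

n = 2 · ((1.282 + 0.878) / 0.58)²
n = 2 · (3.724)²
n ≈ 27.74
Round up to the next whole number: n = 28 per group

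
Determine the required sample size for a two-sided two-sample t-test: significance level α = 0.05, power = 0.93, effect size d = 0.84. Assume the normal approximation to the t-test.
n = 34 per group

Sample size formula (two-sample t-test, normal approximation):
n = 2 · ((z_{α/2} + z_β) / d)²

z_{α/2} = 1.960 (for α = 0.05, two-sided)
z_β = 1.476 (for power = 0.93)
d = 0.84

n = 2 · ((1.960 + 1.476) / 0.84)²
n = 2 · (4.090)²
n ≈ 33.46
Round up to the next whole number: n = 34 per group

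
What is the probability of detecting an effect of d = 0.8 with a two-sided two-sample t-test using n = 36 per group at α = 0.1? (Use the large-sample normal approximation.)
Power ≈ 0.96

Power calculation (two-sample t-test, normal approximation):
z_β = d · √(n/2) - z_{α/2}
z_β = 0.8 · √(36/2) - 1.645
z_β = 0.8 · 4.243 - 1.645
z_β = 1.749

Power = Φ(z_β) = Φ(1.749) ≈ 0.960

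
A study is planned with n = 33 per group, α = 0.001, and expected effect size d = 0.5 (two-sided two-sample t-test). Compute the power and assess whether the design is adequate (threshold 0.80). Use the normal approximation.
Power ≈ 0.10; the study is underpowered (power < 0.80)

Power calculation (two-sample t-test, normal approximation):
z_β = d · √(n/2) - z_{α/2}
z_β = 0.5 · √(33/2) - 3.291
z_β = 0.5 · 4.062 - 3.291
z_β = -1.260

Power = Φ(z_β) = Φ(-1.260) ≈ 0.104

Effect size d = 0.5 is medium by Cohen's convention (0.2/0.5/0.8).

Threshold: power ≥ 0.80 is conventionally adequate.
Power ≈ 0.10 → the study is underpowered (power < 0.80).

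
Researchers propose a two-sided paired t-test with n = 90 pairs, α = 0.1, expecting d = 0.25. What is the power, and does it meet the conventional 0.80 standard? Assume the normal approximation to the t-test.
Power ≈ 0.77; the study is underpowered (power < 0.80)

Power calculation (paired t-test, normal approximation):
z_β = d · √n - z_{α/2}
z_β = 0.25 · √90 - 1.645
z_β = 0.25 · 9.487 - 1.645
z_β = 0.727

Power = Φ(z_β) = Φ(0.727) ≈ 0.766

Effect size d = 0.25 is small by Cohen's convention (0.2/0.5/0.8).

Threshold: power ≥ 0.80 is conventionally adequate.
Power ≈ 0.77 → the study is underpowered (power < 0.80).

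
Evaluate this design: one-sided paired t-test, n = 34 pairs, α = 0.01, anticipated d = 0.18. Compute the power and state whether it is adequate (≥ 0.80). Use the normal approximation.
Power ≈ 0.10; the study is underpowered (power < 0.80)

Power calculation (paired t-test, normal approximation):
z_β = d · √n - z_α
z_β = 0.18 · √34 - 2.326
z_β = 0.18 · 5.831 - 2.326
z_β = -1.277

Power = Φ(z_β) = Φ(-1.277) ≈ 0.101

Effect size d = 0.18 is very small by Cohen's convention (0.2/0.5/0.8).

Threshold: power ≥ 0.80 is conventionally adequate.
Power ≈ 0.10 → the study is underpowered (power < 0.80).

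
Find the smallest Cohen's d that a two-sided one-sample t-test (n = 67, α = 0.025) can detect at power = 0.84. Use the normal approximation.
d ≈ 0.40

Minimum detectable effect (one-sample t-test, normal approximation):
d = (z_{α/2} + z_β) / √n
d = (2.241 + 0.994) / √67
d = 3.236 / 8.185
d ≈ 0.40

By Cohen's convention (0.2 small / 0.5 medium / 0.8 large): small effect.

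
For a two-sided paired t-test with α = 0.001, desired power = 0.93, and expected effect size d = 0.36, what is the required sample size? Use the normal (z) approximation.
n = 176 pairs

Sample size formula (paired t-test, normal approximation):
n = ((z_{α/2} + z_β) / d)²

z_{α/2} = 3.291 (for α = 0.001, two-sided)
z_β = 1.476 (for power = 0.93)
d = 0.36

n = ((3.291 + 1.476) / 0.36)²
n = (13.242)²
n ≈ 175.35
Round up to the next whole number: n = 176 pairs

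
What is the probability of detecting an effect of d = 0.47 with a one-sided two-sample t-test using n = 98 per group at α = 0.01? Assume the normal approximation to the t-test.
Power ≈ 0.83

Power calculation (two-sample t-test, normal approximation):
z_β = d · √(n/2) - z_α
z_β = 0.47 · √(98/2) - 2.326
z_β = 0.47 · 7.000 - 2.326
z_β = 0.964

Power = Φ(z_β) = Φ(0.964) ≈ 0.832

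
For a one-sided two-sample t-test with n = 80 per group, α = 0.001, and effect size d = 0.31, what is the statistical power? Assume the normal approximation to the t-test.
Power ≈ 0.13

Power calculation (two-sample t-test, normal approximation):
z_β = d · √(n/2) - z_α
z_β = 0.31 · √(80/2) - 3.090
z_β = 0.31 · 6.325 - 3.090
z_β = -1.130

Power = Φ(z_β) = Φ(-1.130) ≈ 0.129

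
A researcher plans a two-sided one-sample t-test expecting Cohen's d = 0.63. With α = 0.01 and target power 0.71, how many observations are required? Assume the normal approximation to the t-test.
n = 25

Sample size formula (one-sample t-test, normal approximation):
n = ((z_{α/2} + z_β) / d)²

z_{α/2} = 2.576 (for α = 0.01, two-sided)
z_β = 0.553 (for power = 0.71)
d = 0.63

n = ((2.576 + 0.553) / 0.63)²
n = (4.967)²
n ≈ 24.67
Round up to the next whole number: n = 25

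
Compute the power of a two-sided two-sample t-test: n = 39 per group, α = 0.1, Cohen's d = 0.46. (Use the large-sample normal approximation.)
Power ≈ 0.65

Power calculation (two-sample t-test, normal approximation):
z_β = d · √(n/2) - z_{α/2}
z_β = 0.46 · √(39/2) - 1.645
z_β = 0.46 · 4.416 - 1.645
z_β = 0.386

Power = Φ(z_β) = Φ(0.386) ≈ 0.650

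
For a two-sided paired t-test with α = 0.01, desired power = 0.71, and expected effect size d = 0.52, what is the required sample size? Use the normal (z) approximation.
n = 37 pairs

Sample size formula (paired t-test, normal approximation):
n = ((z_{α/2} + z_β) / d)²

z_{α/2} = 2.576 (for α = 0.01, two-sided)
z_β = 0.553 (for power = 0.71)
d = 0.52

n = ((2.576 + 0.553) / 0.52)²
n = (6.017)²
n ≈ 36.20
Round up to the next whole number: n = 37 pairs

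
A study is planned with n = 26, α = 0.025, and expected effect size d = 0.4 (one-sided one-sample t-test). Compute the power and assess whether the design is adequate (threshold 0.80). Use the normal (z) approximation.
Power ≈ 0.53; the study is underpowered (power < 0.80)

Power calculation (one-sample t-test, normal approximation):
z_β = d · √n - z_α
z_β = 0.4 · √26 - 1.960
z_β = 0.4 · 5.099 - 1.960
z_β = 0.080

Power = Φ(z_β) = Φ(0.080) ≈ 0.532

Effect size d = 0.4 is small by Cohen's convention (0.2/0.5/0.8).

Threshold: power ≥ 0.80 is conventionally adequate.
Power ≈ 0.53 → the study is underpowered (power < 0.80).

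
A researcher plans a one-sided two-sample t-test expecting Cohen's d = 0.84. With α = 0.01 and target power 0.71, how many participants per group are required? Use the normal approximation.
n = 24 per group

Sample size formula (two-sample t-test, normal approximation):
n = 2 · ((z_α + z_β) / d)²

z_α = 2.326 (for α = 0.01, one-sided)
z_β = 0.553 (for power = 0.71)
d = 0.84

n = 2 · ((2.326 + 0.553) / 0.84)²
n = 2 · (3.427)²
n ≈ 23.49
Round up to the next whole number: n = 24 per group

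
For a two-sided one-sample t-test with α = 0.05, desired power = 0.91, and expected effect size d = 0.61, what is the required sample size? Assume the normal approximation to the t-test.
n = 30

Sample size formula (one-sample t-test, normal approximation):
n = ((z_{α/2} + z_β) / d)²

z_{α/2} = 1.960 (for α = 0.05, two-sided)
z_β = 1.341 (for power = 0.91)
d = 0.61

n = ((1.960 + 1.341) / 0.61)²
n = (5.411)²
n ≈ 29.28
Round up to the next whole number: n = 30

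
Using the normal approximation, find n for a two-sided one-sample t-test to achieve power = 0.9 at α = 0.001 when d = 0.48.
n = 91

Sample size formula (one-sample t-test, normal approximation):
n = ((z_{α/2} + z_β) / d)²

z_{α/2} = 3.291 (for α = 0.001, two-sided)
z_β = 1.282 (for power = 0.9)
d = 0.48

n = ((3.291 + 1.282) / 0.48)²
n = (9.527)²
n ≈ 90.76
Round up to the next whole number: n = 91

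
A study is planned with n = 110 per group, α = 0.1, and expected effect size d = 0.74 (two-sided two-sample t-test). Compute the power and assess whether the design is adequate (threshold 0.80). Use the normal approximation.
Power ≈ 1.00; the study is adequately powered (power ≥ 0.80)

Power calculation (two-sample t-test, normal approximation):
z_β = d · √(n/2) - z_{α/2}
z_β = 0.74 · √(110/2) - 1.645
z_β = 0.74 · 7.416 - 1.645
z_β = 3.843

Power = Φ(z_β) = Φ(3.843) ≈ 1.000

Effect size d = 0.74 is medium by Cohen's convention (0.2/0.5/0.8).

Threshold: power ≥ 0.80 is conventionally adequate.
Power ≈ 1.00 → the study is adequately powered (power ≥ 0.80).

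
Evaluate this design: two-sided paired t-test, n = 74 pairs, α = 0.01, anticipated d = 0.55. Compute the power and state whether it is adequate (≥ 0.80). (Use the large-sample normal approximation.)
Power ≈ 0.98; the study is adequately powered (power ≥ 0.80)

Power calculation (paired t-test, normal approximation):
z_β = d · √n - z_{α/2}
z_β = 0.55 · √74 - 2.576
z_β = 0.55 · 8.602 - 2.576
z_β = 2.155

Power = Φ(z_β) = Φ(2.155) ≈ 0.984

Effect size d = 0.55 is medium by Cohen's convention (0.2/0.5/0.8).

Threshold: power ≥ 0.80 is conventionally adequate.
Power ≈ 0.98 → the study is adequately powered (power ≥ 0.80).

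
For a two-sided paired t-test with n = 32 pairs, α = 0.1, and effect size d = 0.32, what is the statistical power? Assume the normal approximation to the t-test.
Power ≈ 0.57

Power calculation (paired t-test, normal approximation):
z_β = d · √n - z_{α/2}
z_β = 0.32 · √32 - 1.645
z_β = 0.32 · 5.657 - 1.645
z_β = 0.165

Power = Φ(z_β) = Φ(0.165) ≈ 0.566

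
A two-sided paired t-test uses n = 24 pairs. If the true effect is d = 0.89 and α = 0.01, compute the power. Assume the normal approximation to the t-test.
Power ≈ 0.96

Power calculation (paired t-test, normal approximation):
z_β = d · √n - z_{α/2}
z_β = 0.89 · √24 - 2.576
z_β = 0.89 · 4.899 - 2.576
z_β = 1.784

Power = Φ(z_β) = Φ(1.784) ≈ 0.963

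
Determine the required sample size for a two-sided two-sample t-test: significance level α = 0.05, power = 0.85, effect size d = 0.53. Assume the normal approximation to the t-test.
n = 64 per group

Sample size formula (two-sample t-test, normal approximation):
n = 2 · ((z_{α/2} + z_β) / d)²

z_{α/2} = 1.960 (for α = 0.05, two-sided)
z_β = 1.036 (for power = 0.85)
d = 0.53

n = 2 · ((1.960 + 1.036) / 0.53)²
n = 2 · (5.653)²
n ≈ 63.91
Round up to the next whole number: n = 64 per group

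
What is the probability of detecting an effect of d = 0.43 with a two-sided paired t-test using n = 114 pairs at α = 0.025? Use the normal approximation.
Power ≈ 0.99

Power calculation (paired t-test, normal approximation):
z_β = d · √n - z_{α/2}
z_β = 0.43 · √114 - 2.241
z_β = 0.43 · 10.677 - 2.241
z_β = 2.350

Power = Φ(z_β) = Φ(2.350) ≈ 0.991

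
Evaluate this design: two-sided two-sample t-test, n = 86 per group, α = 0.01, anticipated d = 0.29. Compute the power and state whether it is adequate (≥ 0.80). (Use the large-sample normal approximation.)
Power ≈ 0.25; the study is underpowered (power < 0.80)

Power calculation (two-sample t-test, normal approximation):
z_β = d · √(n/2) - z_{α/2}
z_β = 0.29 · √(86/2) - 2.576
z_β = 0.29 · 6.557 - 2.576
z_β = -0.674

Power = Φ(z_β) = Φ(-0.674) ≈ 0.250

Effect size d = 0.29 is small by Cohen's convention (0.2/0.5/0.8).

Threshold: power ≥ 0.80 is conventionally adequate.
Power ≈ 0.25 → the study is underpowered (power < 0.80).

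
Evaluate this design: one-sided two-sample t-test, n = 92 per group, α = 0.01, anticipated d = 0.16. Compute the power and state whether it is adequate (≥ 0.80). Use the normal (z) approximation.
Power ≈ 0.11; the study is underpowered (power < 0.80)

Power calculation (two-sample t-test, normal approximation):
z_β = d · √(n/2) - z_α
z_β = 0.16 · √(92/2) - 2.326
z_β = 0.16 · 6.782 - 2.326
z_β = -1.241

Power = Φ(z_β) = Φ(-1.241) ≈ 0.107

Effect size d = 0.16 is very small by Cohen's convention (0.2/0.5/0.8).

Threshold: power ≥ 0.80 is conventionally adequate.
Power ≈ 0.11 → the study is underpowered (power < 0.80).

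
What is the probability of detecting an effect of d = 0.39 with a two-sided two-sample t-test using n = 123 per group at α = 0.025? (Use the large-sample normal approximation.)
Power ≈ 0.79

Power calculation (two-sample t-test, normal approximation):
z_β = d · √(n/2) - z_{α/2}
z_β = 0.39 · √(123/2) - 2.241
z_β = 0.39 · 7.842 - 2.241
z_β = 0.817

Power = Φ(z_β) = Φ(0.817) ≈ 0.793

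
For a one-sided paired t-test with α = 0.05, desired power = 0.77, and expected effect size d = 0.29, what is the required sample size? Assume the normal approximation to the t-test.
n = 68 pairs

Sample size formula (paired t-test, normal approximation):
n = ((z_α + z_β) / d)²

z_α = 1.645 (for α = 0.05, one-sided)
z_β = 0.739 (for power = 0.77)
d = 0.29

n = ((1.645 + 0.739) / 0.29)²
n = (8.221)²
n ≈ 67.58
Round up to the next whole number: n = 68 pairs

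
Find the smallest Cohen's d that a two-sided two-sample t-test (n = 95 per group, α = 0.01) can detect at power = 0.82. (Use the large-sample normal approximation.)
d ≈ 0.51

Minimum detectable effect (two-sample t-test, normal approximation):
d = (z_{α/2} + z_β) / √(n/2)
d = (2.576 + 0.915) / √(95/2)
d = 3.491 / 6.892
d ≈ 0.51

By Cohen's convention (0.2 small / 0.5 medium / 0.8 large): medium effect.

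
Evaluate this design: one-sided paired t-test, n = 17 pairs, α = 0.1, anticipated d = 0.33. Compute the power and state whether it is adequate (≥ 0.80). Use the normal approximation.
Power ≈ 0.53; the study is underpowered (power < 0.80)

Power calculation (paired t-test, normal approximation):
z_β = d · √n - z_α
z_β = 0.33 · √17 - 1.282
z_β = 0.33 · 4.123 - 1.282
z_β = 0.079

Power = Φ(z_β) = Φ(0.079) ≈ 0.532

Effect size d = 0.33 is small by Cohen's convention (0.2/0.5/0.8).

Threshold: power ≥ 0.80 is conventionally adequate.
Power ≈ 0.53 → the study is underpowered (power < 0.80).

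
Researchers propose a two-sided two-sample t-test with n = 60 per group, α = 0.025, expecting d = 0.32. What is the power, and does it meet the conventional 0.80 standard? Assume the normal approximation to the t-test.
Power ≈ 0.31; the study is underpowered (power < 0.80)

Power calculation (two-sample t-test, normal approximation):
z_β = d · √(n/2) - z_{α/2}
z_β = 0.32 · √(60/2) - 2.241
z_β = 0.32 · 5.477 - 2.241
z_β = -0.489

Power = Φ(z_β) = Φ(-0.489) ≈ 0.313

Effect size d = 0.32 is small by Cohen's convention (0.2/0.5/0.8).

Threshold: power ≥ 0.80 is conventionally adequate.
Power ≈ 0.31 → the study is underpowered (power < 0.80).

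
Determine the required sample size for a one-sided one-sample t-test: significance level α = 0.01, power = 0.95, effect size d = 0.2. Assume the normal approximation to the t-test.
n = 395

Sample size formula (one-sample t-test, normal approximation):
n = ((z_α + z_β) / d)²

z_α = 2.326 (for α = 0.01, one-sided)
z_β = 1.645 (for power = 0.95)
d = 0.2

n = ((2.326 + 1.645) / 0.2)²
n = (19.855)²
n ≈ 394.22
Round up to the next whole number: n = 395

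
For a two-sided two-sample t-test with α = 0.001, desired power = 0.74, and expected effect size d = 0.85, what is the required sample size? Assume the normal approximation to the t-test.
n = 43 per group

Sample size formula (two-sample t-test, normal approximation):
n = 2 · ((z_{α/2} + z_β) / d)²

z_{α/2} = 3.291 (for α = 0.001, two-sided)
z_β = 0.643 (for power = 0.74)
d = 0.85

n = 2 · ((3.291 + 0.643) / 0.85)²
n = 2 · (4.628)²
n ≈ 42.84
Round up to the next whole number: n = 43 per group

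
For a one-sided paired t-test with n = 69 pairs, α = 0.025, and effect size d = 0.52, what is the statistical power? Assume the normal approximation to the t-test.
Power ≈ 0.99

Power calculation (paired t-test, normal approximation):
z_β = d · √n - z_α
z_β = 0.52 · √69 - 1.960
z_β = 0.52 · 8.307 - 1.960
z_β = 2.359

Power = Φ(z_β) = Φ(2.359) ≈ 0.991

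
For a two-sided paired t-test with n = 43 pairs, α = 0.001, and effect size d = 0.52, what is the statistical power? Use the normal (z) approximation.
Power ≈ 0.55

Power calculation (paired t-test, normal approximation):
z_β = d · √n - z_{α/2}
z_β = 0.52 · √43 - 3.291
z_β = 0.52 · 6.557 - 3.291
z_β = 0.119

Power = Φ(z_β) = Φ(0.119) ≈ 0.547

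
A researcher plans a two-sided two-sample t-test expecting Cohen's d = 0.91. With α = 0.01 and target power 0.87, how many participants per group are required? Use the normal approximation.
n = 34 per group

Sample size formula (two-sample t-test, normal approximation):
n = 2 · ((z_{α/2} + z_β) / d)²

z_{α/2} = 2.576 (for α = 0.01, two-sided)
z_β = 1.126 (for power = 0.87)
d = 0.91

n = 2 · ((2.576 + 1.126) / 0.91)²
n = 2 · (4.068)²
n ≈ 33.10
Round up to the next whole number: n = 34 per group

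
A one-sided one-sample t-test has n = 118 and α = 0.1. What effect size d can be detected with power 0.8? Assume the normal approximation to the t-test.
d ≈ 0.20

Minimum detectable effect (one-sample t-test, normal approximation):
d = (z_α + z_β) / √n
d = (1.282 + 0.842) / √118
d = 2.123 / 10.863
d ≈ 0.20

By Cohen's convention (0.2 small / 0.5 medium / 0.8 large): small effect.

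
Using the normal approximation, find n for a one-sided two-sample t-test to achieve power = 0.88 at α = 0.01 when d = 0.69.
n = 52 per group

Sample size formula (two-sample t-test, normal approximation):
n = 2 · ((z_α + z_β) / d)²

z_α = 2.326 (for α = 0.01, one-sided)
z_β = 1.175 (for power = 0.88)
d = 0.69

n = 2 · ((2.326 + 1.175) / 0.69)²
n = 2 · (5.074)²
n ≈ 51.49
Round up to the next whole number: n = 52 per group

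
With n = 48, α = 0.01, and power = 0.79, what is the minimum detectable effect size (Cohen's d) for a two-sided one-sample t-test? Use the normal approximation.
d ≈ 0.49

Minimum detectable effect (one-sample t-test, normal approximation):
d = (z_{α/2} + z_β) / √n
d = (2.576 + 0.806) / √48
d = 3.382 / 6.928
d ≈ 0.49

By Cohen's convention (0.2 small / 0.5 medium / 0.8 large): small effect.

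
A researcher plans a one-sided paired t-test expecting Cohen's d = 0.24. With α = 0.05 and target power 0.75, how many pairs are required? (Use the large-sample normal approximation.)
n = 94 pairs

Sample size formula (paired t-test, normal approximation):
n = ((z_α + z_β) / d)²

z_α = 1.645 (for α = 0.05, one-sided)
z_β = 0.674 (for power = 0.75)
d = 0.24

n = ((1.645 + 0.674) / 0.24)²
n = (9.663)²
n ≈ 93.37
Round up to the next whole number: n = 94 pairs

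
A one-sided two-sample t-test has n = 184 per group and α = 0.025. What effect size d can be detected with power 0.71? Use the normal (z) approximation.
d ≈ 0.26

Minimum detectable effect (two-sample t-test, normal approximation):
d = (z_α + z_β) / √(n/2)
d = (1.960 + 0.553) / √(184/2)
d = 2.513 / 9.592
d ≈ 0.26

By Cohen's convention (0.2 small / 0.5 medium / 0.8 large): small effect.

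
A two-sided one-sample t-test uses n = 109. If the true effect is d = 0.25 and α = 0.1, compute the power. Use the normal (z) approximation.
Power ≈ 0.83

Power calculation (one-sample t-test, normal approximation):
z_β = d · √n - z_{α/2}
z_β = 0.25 · √109 - 1.645
z_β = 0.25 · 10.440 - 1.645
z_β = 0.965

Power = Φ(z_β) = Φ(0.965) ≈ 0.833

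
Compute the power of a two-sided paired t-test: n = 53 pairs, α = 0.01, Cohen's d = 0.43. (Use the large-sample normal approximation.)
Power ≈ 0.71

Power calculation (paired t-test, normal approximation):
z_β = d · √n - z_{α/2}
z_β = 0.43 · √53 - 2.576
z_β = 0.43 · 7.280 - 2.576
z_β = 0.555

Power = Φ(z_β) = Φ(0.555) ≈ 0.710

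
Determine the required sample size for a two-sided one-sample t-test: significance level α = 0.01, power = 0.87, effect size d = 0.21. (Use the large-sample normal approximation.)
n = 311

Sample size formula (one-sample t-test, normal approximation):
n = ((z_{α/2} + z_β) / d)²

z_{α/2} = 2.576 (for α = 0.01, two-sided)
z_β = 1.126 (for power = 0.87)
d = 0.21

n = ((2.576 + 1.126) / 0.21)²
n = (17.629)²
n ≈ 310.78
Round up to the next whole number: n = 311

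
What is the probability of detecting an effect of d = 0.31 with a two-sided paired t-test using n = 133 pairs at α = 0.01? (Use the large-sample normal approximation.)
Power ≈ 0.84

Power calculation (paired t-test, normal approximation):
z_β = d · √n - z_{α/2}
z_β = 0.31 · √133 - 2.576
z_β = 0.31 · 11.533 - 2.576
z_β = 0.999

Power = Φ(z_β) = Φ(0.999) ≈ 0.841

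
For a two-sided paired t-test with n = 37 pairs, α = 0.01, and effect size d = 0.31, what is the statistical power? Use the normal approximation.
Power ≈ 0.25

Power calculation (paired t-test, normal approximation):
z_β = d · √n - z_{α/2}
z_β = 0.31 · √37 - 2.576
z_β = 0.31 · 6.083 - 2.576
z_β = -0.690

Power = Φ(z_β) = Φ(-0.690) ≈ 0.245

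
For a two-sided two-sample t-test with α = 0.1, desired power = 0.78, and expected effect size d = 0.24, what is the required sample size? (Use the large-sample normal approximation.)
n = 203 per group

Sample size formula (two-sample t-test, normal approximation):
n = 2 · ((z_{α/2} + z_β) / d)²

z_{α/2} = 1.645 (for α = 0.1, two-sided)
z_β = 0.772 (for power = 0.78)
d = 0.24

n = 2 · ((1.645 + 0.772) / 0.24)²
n = 2 · (10.071)²
n ≈ 202.85
Round up to the next whole number: n = 203 per group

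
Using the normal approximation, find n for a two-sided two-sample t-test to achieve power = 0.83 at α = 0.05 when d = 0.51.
n = 66 per group

Sample size formula (two-sample t-test, normal approximation):
n = 2 · ((z_{α/2} + z_β) / d)²

z_{α/2} = 1.960 (for α = 0.05, two-sided)
z_β = 0.954 (for power = 0.83)
d = 0.51

n = 2 · ((1.960 + 0.954) / 0.51)²
n = 2 · (5.714)²
n ≈ 65.30
Round up to the next whole number: n = 66 per group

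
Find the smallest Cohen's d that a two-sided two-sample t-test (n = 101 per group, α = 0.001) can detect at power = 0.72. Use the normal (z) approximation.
d ≈ 0.55

Minimum detectable effect (two-sample t-test, normal approximation):
d = (z_{α/2} + z_β) / √(n/2)
d = (3.291 + 0.583) / √(101/2)
d = 3.873 / 7.106
d ≈ 0.55

By Cohen's convention (0.2 small / 0.5 medium / 0.8 large): medium effect.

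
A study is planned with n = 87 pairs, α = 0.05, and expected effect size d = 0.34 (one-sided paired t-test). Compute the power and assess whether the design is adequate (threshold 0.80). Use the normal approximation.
Power ≈ 0.94; the study is adequately powered (power ≥ 0.80)

Power calculation (paired t-test, normal approximation):
z_β = d · √n - z_α
z_β = 0.34 · √87 - 1.645
z_β = 0.34 · 9.327 - 1.645
z_β = 1.526

Power = Φ(z_β) = Φ(1.526) ≈ 0.937

Effect size d = 0.34 is small by Cohen's convention (0.2/0.5/0.8).

Threshold: power ≥ 0.80 is conventionally adequate.
Power ≈ 0.94 → the study is adequately powered (power ≥ 0.80).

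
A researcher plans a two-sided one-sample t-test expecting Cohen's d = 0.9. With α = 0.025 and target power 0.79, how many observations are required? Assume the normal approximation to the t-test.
n = 12

Sample size formula (one-sample t-test, normal approximation):
n = ((z_{α/2} + z_β) / d)²

z_{α/2} = 2.241 (for α = 0.025, two-sided)
z_β = 0.806 (for power = 0.79)
d = 0.9

n = ((2.241 + 0.806) / 0.9)²
n = (3.386)²
n ≈ 11.46
Round up to the next whole number: n = 12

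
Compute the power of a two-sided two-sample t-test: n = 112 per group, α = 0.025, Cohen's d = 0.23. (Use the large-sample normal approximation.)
Power ≈ 0.30

Power calculation (two-sample t-test, normal approximation):
z_β = d · √(n/2) - z_{α/2}
z_β = 0.23 · √(112/2) - 2.241
z_β = 0.23 · 7.483 - 2.241
z_β = -0.520

Power = Φ(z_β) = Φ(-0.520) ≈ 0.301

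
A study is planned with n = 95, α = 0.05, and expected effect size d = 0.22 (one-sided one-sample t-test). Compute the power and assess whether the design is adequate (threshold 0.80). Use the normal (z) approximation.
Power ≈ 0.69; the study is underpowered (power < 0.80)

Power calculation (one-sample t-test, normal approximation):
z_β = d · √n - z_α
z_β = 0.22 · √95 - 1.645
z_β = 0.22 · 9.747 - 1.645
z_β = 0.499

Power = Φ(z_β) = Φ(0.499) ≈ 0.691

Effect size d = 0.22 is small by Cohen's convention (0.2/0.5/0.8).

Threshold: power ≥ 0.80 is conventionally adequate.
Power ≈ 0.69 → the study is underpowered (power < 0.80).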